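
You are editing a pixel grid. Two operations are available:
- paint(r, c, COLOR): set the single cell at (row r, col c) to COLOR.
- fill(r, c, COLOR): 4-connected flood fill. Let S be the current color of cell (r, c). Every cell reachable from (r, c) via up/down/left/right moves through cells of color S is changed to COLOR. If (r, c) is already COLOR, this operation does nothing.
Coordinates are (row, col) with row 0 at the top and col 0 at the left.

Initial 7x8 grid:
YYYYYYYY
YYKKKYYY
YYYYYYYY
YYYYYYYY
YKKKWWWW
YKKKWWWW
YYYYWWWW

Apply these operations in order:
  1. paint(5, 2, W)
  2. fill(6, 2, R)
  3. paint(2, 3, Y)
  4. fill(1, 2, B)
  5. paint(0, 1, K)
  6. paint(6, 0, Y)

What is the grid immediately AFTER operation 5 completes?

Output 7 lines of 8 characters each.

After op 1 paint(5,2,W):
YYYYYYYY
YYKKKYYY
YYYYYYYY
YYYYYYYY
YKKKWWWW
YKWKWWWW
YYYYWWWW
After op 2 fill(6,2,R) [35 cells changed]:
RRRRRRRR
RRKKKRRR
RRRRRRRR
RRRRRRRR
RKKKWWWW
RKWKWWWW
RRRRWWWW
After op 3 paint(2,3,Y):
RRRRRRRR
RRKKKRRR
RRRYRRRR
RRRRRRRR
RKKKWWWW
RKWKWWWW
RRRRWWWW
After op 4 fill(1,2,B) [3 cells changed]:
RRRRRRRR
RRBBBRRR
RRRYRRRR
RRRRRRRR
RKKKWWWW
RKWKWWWW
RRRRWWWW
After op 5 paint(0,1,K):
RKRRRRRR
RRBBBRRR
RRRYRRRR
RRRRRRRR
RKKKWWWW
RKWKWWWW
RRRRWWWW

Answer: RKRRRRRR
RRBBBRRR
RRRYRRRR
RRRRRRRR
RKKKWWWW
RKWKWWWW
RRRRWWWW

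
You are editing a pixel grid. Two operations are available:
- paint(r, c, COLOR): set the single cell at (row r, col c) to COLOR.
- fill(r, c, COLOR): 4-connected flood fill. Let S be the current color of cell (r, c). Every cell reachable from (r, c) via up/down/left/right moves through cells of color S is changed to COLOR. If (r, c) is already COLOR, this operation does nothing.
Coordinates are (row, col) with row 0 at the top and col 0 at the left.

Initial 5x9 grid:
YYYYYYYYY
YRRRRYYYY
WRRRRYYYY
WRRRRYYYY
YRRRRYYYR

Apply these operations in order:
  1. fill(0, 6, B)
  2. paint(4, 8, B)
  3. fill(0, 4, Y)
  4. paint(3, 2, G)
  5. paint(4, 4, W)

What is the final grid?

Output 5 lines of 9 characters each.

Answer: YYYYYYYYY
YRRRRYYYY
WRRRRYYYY
WRGRRYYYY
YRRRWYYYY

Derivation:
After op 1 fill(0,6,B) [25 cells changed]:
BBBBBBBBB
BRRRRBBBB
WRRRRBBBB
WRRRRBBBB
YRRRRBBBR
After op 2 paint(4,8,B):
BBBBBBBBB
BRRRRBBBB
WRRRRBBBB
WRRRRBBBB
YRRRRBBBB
After op 3 fill(0,4,Y) [26 cells changed]:
YYYYYYYYY
YRRRRYYYY
WRRRRYYYY
WRRRRYYYY
YRRRRYYYY
After op 4 paint(3,2,G):
YYYYYYYYY
YRRRRYYYY
WRRRRYYYY
WRGRRYYYY
YRRRRYYYY
After op 5 paint(4,4,W):
YYYYYYYYY
YRRRRYYYY
WRRRRYYYY
WRGRRYYYY
YRRRWYYYY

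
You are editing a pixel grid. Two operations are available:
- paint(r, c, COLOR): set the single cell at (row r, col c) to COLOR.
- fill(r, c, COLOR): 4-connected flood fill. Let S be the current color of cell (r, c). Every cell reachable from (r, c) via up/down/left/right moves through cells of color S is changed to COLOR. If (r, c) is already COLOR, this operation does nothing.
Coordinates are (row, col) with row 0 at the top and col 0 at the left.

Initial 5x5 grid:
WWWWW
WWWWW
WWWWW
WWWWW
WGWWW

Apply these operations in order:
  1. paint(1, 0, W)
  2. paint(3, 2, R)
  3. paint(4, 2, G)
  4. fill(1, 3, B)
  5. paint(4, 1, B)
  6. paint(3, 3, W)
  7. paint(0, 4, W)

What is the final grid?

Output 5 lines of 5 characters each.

Answer: BBBBW
BBBBB
BBBBB
BBRWB
BBGBB

Derivation:
After op 1 paint(1,0,W):
WWWWW
WWWWW
WWWWW
WWWWW
WGWWW
After op 2 paint(3,2,R):
WWWWW
WWWWW
WWWWW
WWRWW
WGWWW
After op 3 paint(4,2,G):
WWWWW
WWWWW
WWWWW
WWRWW
WGGWW
After op 4 fill(1,3,B) [22 cells changed]:
BBBBB
BBBBB
BBBBB
BBRBB
BGGBB
After op 5 paint(4,1,B):
BBBBB
BBBBB
BBBBB
BBRBB
BBGBB
After op 6 paint(3,3,W):
BBBBB
BBBBB
BBBBB
BBRWB
BBGBB
After op 7 paint(0,4,W):
BBBBW
BBBBB
BBBBB
BBRWB
BBGBB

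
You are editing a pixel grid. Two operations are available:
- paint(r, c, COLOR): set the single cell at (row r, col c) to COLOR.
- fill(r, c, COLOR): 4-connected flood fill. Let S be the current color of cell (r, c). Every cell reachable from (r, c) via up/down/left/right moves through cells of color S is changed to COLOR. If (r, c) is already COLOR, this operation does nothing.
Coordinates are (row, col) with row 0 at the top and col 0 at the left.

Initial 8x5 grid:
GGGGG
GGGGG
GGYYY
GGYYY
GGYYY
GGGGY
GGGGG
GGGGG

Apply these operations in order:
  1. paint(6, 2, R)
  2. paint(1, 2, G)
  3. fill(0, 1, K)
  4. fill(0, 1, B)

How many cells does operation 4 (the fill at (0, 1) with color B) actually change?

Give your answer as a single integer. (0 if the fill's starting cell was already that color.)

After op 1 paint(6,2,R):
GGGGG
GGGGG
GGYYY
GGYYY
GGYYY
GGGGY
GGRGG
GGGGG
After op 2 paint(1,2,G):
GGGGG
GGGGG
GGYYY
GGYYY
GGYYY
GGGGY
GGRGG
GGGGG
After op 3 fill(0,1,K) [29 cells changed]:
KKKKK
KKKKK
KKYYY
KKYYY
KKYYY
KKKKY
KKRKK
KKKKK
After op 4 fill(0,1,B) [29 cells changed]:
BBBBB
BBBBB
BBYYY
BBYYY
BBYYY
BBBBY
BBRBB
BBBBB

Answer: 29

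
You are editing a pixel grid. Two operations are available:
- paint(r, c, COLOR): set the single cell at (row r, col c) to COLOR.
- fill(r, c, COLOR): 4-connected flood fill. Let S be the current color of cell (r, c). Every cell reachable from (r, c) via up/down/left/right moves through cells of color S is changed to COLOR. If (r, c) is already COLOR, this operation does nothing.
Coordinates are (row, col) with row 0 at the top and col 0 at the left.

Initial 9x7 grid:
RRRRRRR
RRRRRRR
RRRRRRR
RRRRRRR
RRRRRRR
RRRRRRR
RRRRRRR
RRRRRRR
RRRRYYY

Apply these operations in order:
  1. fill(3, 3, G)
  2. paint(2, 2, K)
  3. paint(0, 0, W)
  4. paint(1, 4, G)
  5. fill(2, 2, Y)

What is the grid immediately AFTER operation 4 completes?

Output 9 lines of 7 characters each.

After op 1 fill(3,3,G) [60 cells changed]:
GGGGGGG
GGGGGGG
GGGGGGG
GGGGGGG
GGGGGGG
GGGGGGG
GGGGGGG
GGGGGGG
GGGGYYY
After op 2 paint(2,2,K):
GGGGGGG
GGGGGGG
GGKGGGG
GGGGGGG
GGGGGGG
GGGGGGG
GGGGGGG
GGGGGGG
GGGGYYY
After op 3 paint(0,0,W):
WGGGGGG
GGGGGGG
GGKGGGG
GGGGGGG
GGGGGGG
GGGGGGG
GGGGGGG
GGGGGGG
GGGGYYY
After op 4 paint(1,4,G):
WGGGGGG
GGGGGGG
GGKGGGG
GGGGGGG
GGGGGGG
GGGGGGG
GGGGGGG
GGGGGGG
GGGGYYY

Answer: WGGGGGG
GGGGGGG
GGKGGGG
GGGGGGG
GGGGGGG
GGGGGGG
GGGGGGG
GGGGGGG
GGGGYYY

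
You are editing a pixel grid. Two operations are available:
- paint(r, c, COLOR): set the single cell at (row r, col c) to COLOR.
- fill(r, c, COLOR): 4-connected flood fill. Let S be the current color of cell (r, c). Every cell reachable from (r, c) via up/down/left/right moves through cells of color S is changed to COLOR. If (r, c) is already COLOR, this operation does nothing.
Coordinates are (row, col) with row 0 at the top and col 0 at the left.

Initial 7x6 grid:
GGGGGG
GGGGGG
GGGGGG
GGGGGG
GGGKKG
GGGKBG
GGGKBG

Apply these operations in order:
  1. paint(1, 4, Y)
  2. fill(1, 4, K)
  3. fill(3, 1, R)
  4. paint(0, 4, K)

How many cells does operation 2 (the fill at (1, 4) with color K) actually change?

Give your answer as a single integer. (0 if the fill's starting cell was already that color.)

Answer: 1

Derivation:
After op 1 paint(1,4,Y):
GGGGGG
GGGGYG
GGGGGG
GGGGGG
GGGKKG
GGGKBG
GGGKBG
After op 2 fill(1,4,K) [1 cells changed]:
GGGGGG
GGGGKG
GGGGGG
GGGGGG
GGGKKG
GGGKBG
GGGKBG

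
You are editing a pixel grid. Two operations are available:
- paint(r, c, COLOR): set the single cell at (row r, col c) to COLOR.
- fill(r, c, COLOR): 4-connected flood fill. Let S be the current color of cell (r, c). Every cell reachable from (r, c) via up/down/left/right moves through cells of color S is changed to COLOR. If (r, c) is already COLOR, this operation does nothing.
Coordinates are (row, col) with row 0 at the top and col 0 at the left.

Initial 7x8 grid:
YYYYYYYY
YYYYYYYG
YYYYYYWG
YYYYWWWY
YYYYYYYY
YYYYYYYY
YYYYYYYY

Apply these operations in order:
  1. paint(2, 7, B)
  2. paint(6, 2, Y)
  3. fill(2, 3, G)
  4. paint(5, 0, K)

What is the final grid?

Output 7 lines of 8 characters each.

After op 1 paint(2,7,B):
YYYYYYYY
YYYYYYYG
YYYYYYWB
YYYYWWWY
YYYYYYYY
YYYYYYYY
YYYYYYYY
After op 2 paint(6,2,Y):
YYYYYYYY
YYYYYYYG
YYYYYYWB
YYYYWWWY
YYYYYYYY
YYYYYYYY
YYYYYYYY
After op 3 fill(2,3,G) [50 cells changed]:
GGGGGGGG
GGGGGGGG
GGGGGGWB
GGGGWWWG
GGGGGGGG
GGGGGGGG
GGGGGGGG
After op 4 paint(5,0,K):
GGGGGGGG
GGGGGGGG
GGGGGGWB
GGGGWWWG
GGGGGGGG
KGGGGGGG
GGGGGGGG

Answer: GGGGGGGG
GGGGGGGG
GGGGGGWB
GGGGWWWG
GGGGGGGG
KGGGGGGG
GGGGGGGG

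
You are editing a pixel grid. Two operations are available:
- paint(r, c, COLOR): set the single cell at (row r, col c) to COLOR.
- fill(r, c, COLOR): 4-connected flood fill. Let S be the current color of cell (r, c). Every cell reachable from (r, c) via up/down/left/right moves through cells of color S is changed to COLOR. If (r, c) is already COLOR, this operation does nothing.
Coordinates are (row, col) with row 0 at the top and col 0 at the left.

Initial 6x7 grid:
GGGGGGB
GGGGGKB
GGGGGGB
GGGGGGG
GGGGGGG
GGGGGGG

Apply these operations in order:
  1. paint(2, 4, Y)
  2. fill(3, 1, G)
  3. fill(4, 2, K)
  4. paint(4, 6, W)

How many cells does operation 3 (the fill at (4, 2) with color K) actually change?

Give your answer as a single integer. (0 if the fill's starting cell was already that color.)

After op 1 paint(2,4,Y):
GGGGGGB
GGGGGKB
GGGGYGB
GGGGGGG
GGGGGGG
GGGGGGG
After op 2 fill(3,1,G) [0 cells changed]:
GGGGGGB
GGGGGKB
GGGGYGB
GGGGGGG
GGGGGGG
GGGGGGG
After op 3 fill(4,2,K) [37 cells changed]:
KKKKKKB
KKKKKKB
KKKKYKB
KKKKKKK
KKKKKKK
KKKKKKK

Answer: 37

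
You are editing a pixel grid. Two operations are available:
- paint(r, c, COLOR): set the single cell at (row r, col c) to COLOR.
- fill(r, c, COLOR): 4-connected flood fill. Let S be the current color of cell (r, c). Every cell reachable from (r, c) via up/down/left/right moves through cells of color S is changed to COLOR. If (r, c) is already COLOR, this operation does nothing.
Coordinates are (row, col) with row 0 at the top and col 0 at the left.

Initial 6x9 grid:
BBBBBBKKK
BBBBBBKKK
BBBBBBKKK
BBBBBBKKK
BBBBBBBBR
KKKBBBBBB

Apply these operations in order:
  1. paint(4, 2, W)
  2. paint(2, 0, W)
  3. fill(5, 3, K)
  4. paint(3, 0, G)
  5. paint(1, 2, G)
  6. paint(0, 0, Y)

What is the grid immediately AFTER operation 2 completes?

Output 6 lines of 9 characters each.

Answer: BBBBBBKKK
BBBBBBKKK
WBBBBBKKK
BBBBBBKKK
BBWBBBBBR
KKKBBBBBB

Derivation:
After op 1 paint(4,2,W):
BBBBBBKKK
BBBBBBKKK
BBBBBBKKK
BBBBBBKKK
BBWBBBBBR
KKKBBBBBB
After op 2 paint(2,0,W):
BBBBBBKKK
BBBBBBKKK
WBBBBBKKK
BBBBBBKKK
BBWBBBBBR
KKKBBBBBB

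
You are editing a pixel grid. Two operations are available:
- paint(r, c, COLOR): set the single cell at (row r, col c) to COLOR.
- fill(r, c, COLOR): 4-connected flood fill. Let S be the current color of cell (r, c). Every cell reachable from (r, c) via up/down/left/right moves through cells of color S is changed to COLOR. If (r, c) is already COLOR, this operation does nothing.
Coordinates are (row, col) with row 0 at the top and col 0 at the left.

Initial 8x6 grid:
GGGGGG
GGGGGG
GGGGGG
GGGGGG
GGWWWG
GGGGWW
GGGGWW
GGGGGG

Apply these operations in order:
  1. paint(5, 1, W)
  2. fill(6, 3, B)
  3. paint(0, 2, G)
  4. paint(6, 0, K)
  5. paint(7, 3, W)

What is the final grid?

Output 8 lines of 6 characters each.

Answer: BBGBBB
BBBBBB
BBBBBB
BBBBBB
BBWWWB
BWBBWW
KBBBWW
BBBWBB

Derivation:
After op 1 paint(5,1,W):
GGGGGG
GGGGGG
GGGGGG
GGGGGG
GGWWWG
GWGGWW
GGGGWW
GGGGGG
After op 2 fill(6,3,B) [40 cells changed]:
BBBBBB
BBBBBB
BBBBBB
BBBBBB
BBWWWB
BWBBWW
BBBBWW
BBBBBB
After op 3 paint(0,2,G):
BBGBBB
BBBBBB
BBBBBB
BBBBBB
BBWWWB
BWBBWW
BBBBWW
BBBBBB
After op 4 paint(6,0,K):
BBGBBB
BBBBBB
BBBBBB
BBBBBB
BBWWWB
BWBBWW
KBBBWW
BBBBBB
After op 5 paint(7,3,W):
BBGBBB
BBBBBB
BBBBBB
BBBBBB
BBWWWB
BWBBWW
KBBBWW
BBBWBB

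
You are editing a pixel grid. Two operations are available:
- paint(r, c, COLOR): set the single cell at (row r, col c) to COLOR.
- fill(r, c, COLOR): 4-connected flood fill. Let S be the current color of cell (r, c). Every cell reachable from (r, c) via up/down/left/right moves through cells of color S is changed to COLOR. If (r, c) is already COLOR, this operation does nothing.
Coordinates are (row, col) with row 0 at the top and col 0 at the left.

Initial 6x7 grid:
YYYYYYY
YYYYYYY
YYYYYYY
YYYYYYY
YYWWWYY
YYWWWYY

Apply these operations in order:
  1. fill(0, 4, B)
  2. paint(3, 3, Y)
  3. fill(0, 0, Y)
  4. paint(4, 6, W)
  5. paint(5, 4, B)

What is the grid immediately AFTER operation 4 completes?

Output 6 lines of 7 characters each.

After op 1 fill(0,4,B) [36 cells changed]:
BBBBBBB
BBBBBBB
BBBBBBB
BBBBBBB
BBWWWBB
BBWWWBB
After op 2 paint(3,3,Y):
BBBBBBB
BBBBBBB
BBBBBBB
BBBYBBB
BBWWWBB
BBWWWBB
After op 3 fill(0,0,Y) [35 cells changed]:
YYYYYYY
YYYYYYY
YYYYYYY
YYYYYYY
YYWWWYY
YYWWWYY
After op 4 paint(4,6,W):
YYYYYYY
YYYYYYY
YYYYYYY
YYYYYYY
YYWWWYW
YYWWWYY

Answer: YYYYYYY
YYYYYYY
YYYYYYY
YYYYYYY
YYWWWYW
YYWWWYY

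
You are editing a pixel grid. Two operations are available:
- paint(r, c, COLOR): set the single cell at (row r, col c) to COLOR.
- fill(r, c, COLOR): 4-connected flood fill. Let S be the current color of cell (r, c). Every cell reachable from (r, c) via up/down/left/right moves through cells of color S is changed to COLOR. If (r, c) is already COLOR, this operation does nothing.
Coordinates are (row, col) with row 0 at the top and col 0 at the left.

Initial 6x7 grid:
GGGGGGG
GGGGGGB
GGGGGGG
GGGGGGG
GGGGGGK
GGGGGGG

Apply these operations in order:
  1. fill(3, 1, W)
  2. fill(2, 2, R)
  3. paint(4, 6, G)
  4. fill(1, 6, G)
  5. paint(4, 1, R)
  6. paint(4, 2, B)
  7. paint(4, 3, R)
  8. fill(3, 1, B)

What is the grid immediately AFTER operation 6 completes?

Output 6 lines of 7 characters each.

After op 1 fill(3,1,W) [40 cells changed]:
WWWWWWW
WWWWWWB
WWWWWWW
WWWWWWW
WWWWWWK
WWWWWWW
After op 2 fill(2,2,R) [40 cells changed]:
RRRRRRR
RRRRRRB
RRRRRRR
RRRRRRR
RRRRRRK
RRRRRRR
After op 3 paint(4,6,G):
RRRRRRR
RRRRRRB
RRRRRRR
RRRRRRR
RRRRRRG
RRRRRRR
After op 4 fill(1,6,G) [1 cells changed]:
RRRRRRR
RRRRRRG
RRRRRRR
RRRRRRR
RRRRRRG
RRRRRRR
After op 5 paint(4,1,R):
RRRRRRR
RRRRRRG
RRRRRRR
RRRRRRR
RRRRRRG
RRRRRRR
After op 6 paint(4,2,B):
RRRRRRR
RRRRRRG
RRRRRRR
RRRRRRR
RRBRRRG
RRRRRRR

Answer: RRRRRRR
RRRRRRG
RRRRRRR
RRRRRRR
RRBRRRG
RRRRRRR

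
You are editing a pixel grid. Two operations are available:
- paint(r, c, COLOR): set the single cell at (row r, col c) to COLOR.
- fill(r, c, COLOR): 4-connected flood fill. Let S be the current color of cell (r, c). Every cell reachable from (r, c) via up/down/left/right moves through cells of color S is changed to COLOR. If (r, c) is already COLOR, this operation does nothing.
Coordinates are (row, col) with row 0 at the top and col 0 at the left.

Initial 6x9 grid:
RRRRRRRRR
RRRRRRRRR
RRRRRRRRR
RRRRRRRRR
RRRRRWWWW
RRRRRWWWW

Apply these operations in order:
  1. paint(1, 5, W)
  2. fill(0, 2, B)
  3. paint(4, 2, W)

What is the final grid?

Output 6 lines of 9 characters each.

After op 1 paint(1,5,W):
RRRRRRRRR
RRRRRWRRR
RRRRRRRRR
RRRRRRRRR
RRRRRWWWW
RRRRRWWWW
After op 2 fill(0,2,B) [45 cells changed]:
BBBBBBBBB
BBBBBWBBB
BBBBBBBBB
BBBBBBBBB
BBBBBWWWW
BBBBBWWWW
After op 3 paint(4,2,W):
BBBBBBBBB
BBBBBWBBB
BBBBBBBBB
BBBBBBBBB
BBWBBWWWW
BBBBBWWWW

Answer: BBBBBBBBB
BBBBBWBBB
BBBBBBBBB
BBBBBBBBB
BBWBBWWWW
BBBBBWWWW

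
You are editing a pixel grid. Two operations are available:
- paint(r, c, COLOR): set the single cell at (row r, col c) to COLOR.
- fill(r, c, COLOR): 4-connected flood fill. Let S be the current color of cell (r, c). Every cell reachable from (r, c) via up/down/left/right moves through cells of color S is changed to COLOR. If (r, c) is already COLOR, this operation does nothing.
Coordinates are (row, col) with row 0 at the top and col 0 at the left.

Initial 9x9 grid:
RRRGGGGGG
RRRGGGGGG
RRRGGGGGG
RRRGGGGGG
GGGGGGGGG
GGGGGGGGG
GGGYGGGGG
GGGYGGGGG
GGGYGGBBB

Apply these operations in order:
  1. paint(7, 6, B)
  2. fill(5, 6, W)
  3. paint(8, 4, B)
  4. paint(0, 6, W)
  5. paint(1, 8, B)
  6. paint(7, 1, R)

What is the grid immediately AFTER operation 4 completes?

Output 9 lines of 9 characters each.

Answer: RRRWWWWWW
RRRWWWWWW
RRRWWWWWW
RRRWWWWWW
WWWWWWWWW
WWWWWWWWW
WWWYWWWWW
WWWYWWBWW
WWWYBWBBB

Derivation:
After op 1 paint(7,6,B):
RRRGGGGGG
RRRGGGGGG
RRRGGGGGG
RRRGGGGGG
GGGGGGGGG
GGGGGGGGG
GGGYGGGGG
GGGYGGBGG
GGGYGGBBB
After op 2 fill(5,6,W) [62 cells changed]:
RRRWWWWWW
RRRWWWWWW
RRRWWWWWW
RRRWWWWWW
WWWWWWWWW
WWWWWWWWW
WWWYWWWWW
WWWYWWBWW
WWWYWWBBB
After op 3 paint(8,4,B):
RRRWWWWWW
RRRWWWWWW
RRRWWWWWW
RRRWWWWWW
WWWWWWWWW
WWWWWWWWW
WWWYWWWWW
WWWYWWBWW
WWWYBWBBB
After op 4 paint(0,6,W):
RRRWWWWWW
RRRWWWWWW
RRRWWWWWW
RRRWWWWWW
WWWWWWWWW
WWWWWWWWW
WWWYWWWWW
WWWYWWBWW
WWWYBWBBB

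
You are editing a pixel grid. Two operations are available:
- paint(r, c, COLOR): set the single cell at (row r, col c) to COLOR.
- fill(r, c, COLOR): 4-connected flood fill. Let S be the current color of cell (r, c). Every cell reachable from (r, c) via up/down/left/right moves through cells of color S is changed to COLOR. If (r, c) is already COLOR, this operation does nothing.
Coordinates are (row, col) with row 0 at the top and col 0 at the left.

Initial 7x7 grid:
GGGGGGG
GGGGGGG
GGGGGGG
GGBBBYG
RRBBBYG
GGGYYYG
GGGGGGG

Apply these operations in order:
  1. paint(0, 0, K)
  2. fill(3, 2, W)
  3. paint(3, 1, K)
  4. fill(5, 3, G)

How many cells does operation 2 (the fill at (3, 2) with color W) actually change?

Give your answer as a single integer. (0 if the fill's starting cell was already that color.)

Answer: 6

Derivation:
After op 1 paint(0,0,K):
KGGGGGG
GGGGGGG
GGGGGGG
GGBBBYG
RRBBBYG
GGGYYYG
GGGGGGG
After op 2 fill(3,2,W) [6 cells changed]:
KGGGGGG
GGGGGGG
GGGGGGG
GGWWWYG
RRWWWYG
GGGYYYG
GGGGGGG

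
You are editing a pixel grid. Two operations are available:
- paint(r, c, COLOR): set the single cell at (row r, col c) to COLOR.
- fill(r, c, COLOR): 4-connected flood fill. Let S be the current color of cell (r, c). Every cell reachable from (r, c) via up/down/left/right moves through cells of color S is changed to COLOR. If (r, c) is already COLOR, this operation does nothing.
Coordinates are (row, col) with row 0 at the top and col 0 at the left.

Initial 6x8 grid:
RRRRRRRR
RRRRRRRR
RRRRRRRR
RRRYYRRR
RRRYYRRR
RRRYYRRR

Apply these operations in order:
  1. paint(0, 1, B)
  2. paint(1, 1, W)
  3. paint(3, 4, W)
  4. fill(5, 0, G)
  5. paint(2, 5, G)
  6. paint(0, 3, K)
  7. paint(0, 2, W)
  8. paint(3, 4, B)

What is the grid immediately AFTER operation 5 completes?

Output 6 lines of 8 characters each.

After op 1 paint(0,1,B):
RBRRRRRR
RRRRRRRR
RRRRRRRR
RRRYYRRR
RRRYYRRR
RRRYYRRR
After op 2 paint(1,1,W):
RBRRRRRR
RWRRRRRR
RRRRRRRR
RRRYYRRR
RRRYYRRR
RRRYYRRR
After op 3 paint(3,4,W):
RBRRRRRR
RWRRRRRR
RRRRRRRR
RRRYWRRR
RRRYYRRR
RRRYYRRR
After op 4 fill(5,0,G) [40 cells changed]:
GBGGGGGG
GWGGGGGG
GGGGGGGG
GGGYWGGG
GGGYYGGG
GGGYYGGG
After op 5 paint(2,5,G):
GBGGGGGG
GWGGGGGG
GGGGGGGG
GGGYWGGG
GGGYYGGG
GGGYYGGG

Answer: GBGGGGGG
GWGGGGGG
GGGGGGGG
GGGYWGGG
GGGYYGGG
GGGYYGGG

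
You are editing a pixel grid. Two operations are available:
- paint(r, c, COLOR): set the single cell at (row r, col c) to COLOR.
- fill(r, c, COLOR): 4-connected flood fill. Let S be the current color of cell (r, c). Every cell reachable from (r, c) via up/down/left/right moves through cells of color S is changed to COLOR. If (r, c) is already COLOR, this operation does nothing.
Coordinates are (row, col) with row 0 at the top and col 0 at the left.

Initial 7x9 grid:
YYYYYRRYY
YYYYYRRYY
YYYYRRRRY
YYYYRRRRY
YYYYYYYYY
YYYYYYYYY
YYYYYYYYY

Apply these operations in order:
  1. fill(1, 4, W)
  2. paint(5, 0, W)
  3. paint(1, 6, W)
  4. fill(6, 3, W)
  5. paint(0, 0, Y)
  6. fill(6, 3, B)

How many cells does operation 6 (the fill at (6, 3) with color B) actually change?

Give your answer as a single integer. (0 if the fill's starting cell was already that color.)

After op 1 fill(1,4,W) [51 cells changed]:
WWWWWRRWW
WWWWWRRWW
WWWWRRRRW
WWWWRRRRW
WWWWWWWWW
WWWWWWWWW
WWWWWWWWW
After op 2 paint(5,0,W):
WWWWWRRWW
WWWWWRRWW
WWWWRRRRW
WWWWRRRRW
WWWWWWWWW
WWWWWWWWW
WWWWWWWWW
After op 3 paint(1,6,W):
WWWWWRRWW
WWWWWRWWW
WWWWRRRRW
WWWWRRRRW
WWWWWWWWW
WWWWWWWWW
WWWWWWWWW
After op 4 fill(6,3,W) [0 cells changed]:
WWWWWRRWW
WWWWWRWWW
WWWWRRRRW
WWWWRRRRW
WWWWWWWWW
WWWWWWWWW
WWWWWWWWW
After op 5 paint(0,0,Y):
YWWWWRRWW
WWWWWRWWW
WWWWRRRRW
WWWWRRRRW
WWWWWWWWW
WWWWWWWWW
WWWWWWWWW
After op 6 fill(6,3,B) [51 cells changed]:
YBBBBRRBB
BBBBBRBBB
BBBBRRRRB
BBBBRRRRB
BBBBBBBBB
BBBBBBBBB
BBBBBBBBB

Answer: 51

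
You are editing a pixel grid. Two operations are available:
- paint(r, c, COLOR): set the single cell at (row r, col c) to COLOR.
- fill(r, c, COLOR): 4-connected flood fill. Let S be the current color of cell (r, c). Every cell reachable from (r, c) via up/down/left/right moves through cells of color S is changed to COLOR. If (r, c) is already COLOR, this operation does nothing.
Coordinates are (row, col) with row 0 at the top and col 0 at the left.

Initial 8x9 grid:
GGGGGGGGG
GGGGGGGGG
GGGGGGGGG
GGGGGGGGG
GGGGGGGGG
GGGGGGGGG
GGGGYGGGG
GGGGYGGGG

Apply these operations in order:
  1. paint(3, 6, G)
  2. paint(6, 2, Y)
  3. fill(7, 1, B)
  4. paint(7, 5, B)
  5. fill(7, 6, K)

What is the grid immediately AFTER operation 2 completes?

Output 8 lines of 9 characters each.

Answer: GGGGGGGGG
GGGGGGGGG
GGGGGGGGG
GGGGGGGGG
GGGGGGGGG
GGGGGGGGG
GGYGYGGGG
GGGGYGGGG

Derivation:
After op 1 paint(3,6,G):
GGGGGGGGG
GGGGGGGGG
GGGGGGGGG
GGGGGGGGG
GGGGGGGGG
GGGGGGGGG
GGGGYGGGG
GGGGYGGGG
After op 2 paint(6,2,Y):
GGGGGGGGG
GGGGGGGGG
GGGGGGGGG
GGGGGGGGG
GGGGGGGGG
GGGGGGGGG
GGYGYGGGG
GGGGYGGGG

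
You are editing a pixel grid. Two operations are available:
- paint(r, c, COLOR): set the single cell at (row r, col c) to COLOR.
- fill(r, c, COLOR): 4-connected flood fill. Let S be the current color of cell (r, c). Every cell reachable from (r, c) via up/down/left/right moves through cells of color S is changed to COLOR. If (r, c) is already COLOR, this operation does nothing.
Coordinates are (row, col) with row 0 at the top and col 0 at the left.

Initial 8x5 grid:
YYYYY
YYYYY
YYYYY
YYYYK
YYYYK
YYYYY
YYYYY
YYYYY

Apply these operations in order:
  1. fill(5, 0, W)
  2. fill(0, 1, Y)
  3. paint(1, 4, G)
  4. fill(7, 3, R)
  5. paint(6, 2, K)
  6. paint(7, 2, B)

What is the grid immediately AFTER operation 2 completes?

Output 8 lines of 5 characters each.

After op 1 fill(5,0,W) [38 cells changed]:
WWWWW
WWWWW
WWWWW
WWWWK
WWWWK
WWWWW
WWWWW
WWWWW
After op 2 fill(0,1,Y) [38 cells changed]:
YYYYY
YYYYY
YYYYY
YYYYK
YYYYK
YYYYY
YYYYY
YYYYY

Answer: YYYYY
YYYYY
YYYYY
YYYYK
YYYYK
YYYYY
YYYYY
YYYYY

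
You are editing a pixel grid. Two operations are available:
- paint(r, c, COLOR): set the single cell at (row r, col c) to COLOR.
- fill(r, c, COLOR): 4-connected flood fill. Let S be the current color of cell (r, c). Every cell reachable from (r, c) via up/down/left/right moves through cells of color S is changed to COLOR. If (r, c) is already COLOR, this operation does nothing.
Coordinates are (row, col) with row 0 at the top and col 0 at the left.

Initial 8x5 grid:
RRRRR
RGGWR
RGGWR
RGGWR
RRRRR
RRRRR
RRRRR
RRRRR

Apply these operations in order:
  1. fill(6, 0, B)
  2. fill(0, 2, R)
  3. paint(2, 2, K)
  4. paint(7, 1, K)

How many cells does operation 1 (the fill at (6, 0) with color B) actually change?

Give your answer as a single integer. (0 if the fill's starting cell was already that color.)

After op 1 fill(6,0,B) [31 cells changed]:
BBBBB
BGGWB
BGGWB
BGGWB
BBBBB
BBBBB
BBBBB
BBBBB

Answer: 31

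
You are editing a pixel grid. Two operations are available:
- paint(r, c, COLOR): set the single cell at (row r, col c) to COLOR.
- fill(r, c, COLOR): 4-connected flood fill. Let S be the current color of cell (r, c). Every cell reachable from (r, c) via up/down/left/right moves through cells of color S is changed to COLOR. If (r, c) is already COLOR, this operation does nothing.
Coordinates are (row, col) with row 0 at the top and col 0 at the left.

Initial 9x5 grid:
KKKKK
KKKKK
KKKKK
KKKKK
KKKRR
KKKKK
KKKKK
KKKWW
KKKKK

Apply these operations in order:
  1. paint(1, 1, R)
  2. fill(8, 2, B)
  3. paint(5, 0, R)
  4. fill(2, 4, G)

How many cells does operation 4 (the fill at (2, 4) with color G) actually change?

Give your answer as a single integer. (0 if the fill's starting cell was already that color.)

After op 1 paint(1,1,R):
KKKKK
KRKKK
KKKKK
KKKKK
KKKRR
KKKKK
KKKKK
KKKWW
KKKKK
After op 2 fill(8,2,B) [40 cells changed]:
BBBBB
BRBBB
BBBBB
BBBBB
BBBRR
BBBBB
BBBBB
BBBWW
BBBBB
After op 3 paint(5,0,R):
BBBBB
BRBBB
BBBBB
BBBBB
BBBRR
RBBBB
BBBBB
BBBWW
BBBBB
After op 4 fill(2,4,G) [39 cells changed]:
GGGGG
GRGGG
GGGGG
GGGGG
GGGRR
RGGGG
GGGGG
GGGWW
GGGGG

Answer: 39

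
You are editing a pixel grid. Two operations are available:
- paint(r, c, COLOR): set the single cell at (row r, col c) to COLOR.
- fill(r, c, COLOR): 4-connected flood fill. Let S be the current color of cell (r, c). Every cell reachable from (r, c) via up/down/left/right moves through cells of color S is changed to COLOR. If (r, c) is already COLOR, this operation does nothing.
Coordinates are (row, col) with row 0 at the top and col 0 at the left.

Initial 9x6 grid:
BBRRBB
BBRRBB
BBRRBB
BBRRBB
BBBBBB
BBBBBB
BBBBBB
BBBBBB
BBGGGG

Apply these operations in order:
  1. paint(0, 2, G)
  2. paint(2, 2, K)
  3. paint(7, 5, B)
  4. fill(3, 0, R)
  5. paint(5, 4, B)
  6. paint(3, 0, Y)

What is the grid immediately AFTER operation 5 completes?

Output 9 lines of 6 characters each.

After op 1 paint(0,2,G):
BBGRBB
BBRRBB
BBRRBB
BBRRBB
BBBBBB
BBBBBB
BBBBBB
BBBBBB
BBGGGG
After op 2 paint(2,2,K):
BBGRBB
BBRRBB
BBKRBB
BBRRBB
BBBBBB
BBBBBB
BBBBBB
BBBBBB
BBGGGG
After op 3 paint(7,5,B):
BBGRBB
BBRRBB
BBKRBB
BBRRBB
BBBBBB
BBBBBB
BBBBBB
BBBBBB
BBGGGG
After op 4 fill(3,0,R) [42 cells changed]:
RRGRRR
RRRRRR
RRKRRR
RRRRRR
RRRRRR
RRRRRR
RRRRRR
RRRRRR
RRGGGG
After op 5 paint(5,4,B):
RRGRRR
RRRRRR
RRKRRR
RRRRRR
RRRRRR
RRRRBR
RRRRRR
RRRRRR
RRGGGG

Answer: RRGRRR
RRRRRR
RRKRRR
RRRRRR
RRRRRR
RRRRBR
RRRRRR
RRRRRR
RRGGGG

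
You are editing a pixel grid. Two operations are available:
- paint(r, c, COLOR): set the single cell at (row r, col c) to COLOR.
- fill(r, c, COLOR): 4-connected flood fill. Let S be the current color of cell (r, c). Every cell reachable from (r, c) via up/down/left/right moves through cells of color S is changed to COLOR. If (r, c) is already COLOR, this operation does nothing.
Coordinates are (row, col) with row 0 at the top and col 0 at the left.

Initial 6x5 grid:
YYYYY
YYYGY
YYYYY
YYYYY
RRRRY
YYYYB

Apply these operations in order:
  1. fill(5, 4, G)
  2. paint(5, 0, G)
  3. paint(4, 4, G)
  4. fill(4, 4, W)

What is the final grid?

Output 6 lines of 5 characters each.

Answer: YYYYY
YYYGY
YYYYY
YYYYY
RRRRW
GYYYW

Derivation:
After op 1 fill(5,4,G) [1 cells changed]:
YYYYY
YYYGY
YYYYY
YYYYY
RRRRY
YYYYG
After op 2 paint(5,0,G):
YYYYY
YYYGY
YYYYY
YYYYY
RRRRY
GYYYG
After op 3 paint(4,4,G):
YYYYY
YYYGY
YYYYY
YYYYY
RRRRG
GYYYG
After op 4 fill(4,4,W) [2 cells changed]:
YYYYY
YYYGY
YYYYY
YYYYY
RRRRW
GYYYW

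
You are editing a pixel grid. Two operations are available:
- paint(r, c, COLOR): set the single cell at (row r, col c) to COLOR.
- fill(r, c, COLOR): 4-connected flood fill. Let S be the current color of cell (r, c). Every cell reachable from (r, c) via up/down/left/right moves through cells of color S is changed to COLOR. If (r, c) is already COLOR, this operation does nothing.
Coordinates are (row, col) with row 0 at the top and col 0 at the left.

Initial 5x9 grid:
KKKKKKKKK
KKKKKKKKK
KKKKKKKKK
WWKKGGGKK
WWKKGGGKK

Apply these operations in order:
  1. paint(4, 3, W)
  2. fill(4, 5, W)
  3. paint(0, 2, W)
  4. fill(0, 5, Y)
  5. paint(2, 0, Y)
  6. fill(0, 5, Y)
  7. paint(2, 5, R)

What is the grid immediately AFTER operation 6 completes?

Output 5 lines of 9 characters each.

Answer: YYWYYYYYY
YYYYYYYYY
YYYYYYYYY
WWYYWWWYY
WWYWWWWYY

Derivation:
After op 1 paint(4,3,W):
KKKKKKKKK
KKKKKKKKK
KKKKKKKKK
WWKKGGGKK
WWKWGGGKK
After op 2 fill(4,5,W) [6 cells changed]:
KKKKKKKKK
KKKKKKKKK
KKKKKKKKK
WWKKWWWKK
WWKWWWWKK
After op 3 paint(0,2,W):
KKWKKKKKK
KKKKKKKKK
KKKKKKKKK
WWKKWWWKK
WWKWWWWKK
After op 4 fill(0,5,Y) [33 cells changed]:
YYWYYYYYY
YYYYYYYYY
YYYYYYYYY
WWYYWWWYY
WWYWWWWYY
After op 5 paint(2,0,Y):
YYWYYYYYY
YYYYYYYYY
YYYYYYYYY
WWYYWWWYY
WWYWWWWYY
After op 6 fill(0,5,Y) [0 cells changed]:
YYWYYYYYY
YYYYYYYYY
YYYYYYYYY
WWYYWWWYY
WWYWWWWYY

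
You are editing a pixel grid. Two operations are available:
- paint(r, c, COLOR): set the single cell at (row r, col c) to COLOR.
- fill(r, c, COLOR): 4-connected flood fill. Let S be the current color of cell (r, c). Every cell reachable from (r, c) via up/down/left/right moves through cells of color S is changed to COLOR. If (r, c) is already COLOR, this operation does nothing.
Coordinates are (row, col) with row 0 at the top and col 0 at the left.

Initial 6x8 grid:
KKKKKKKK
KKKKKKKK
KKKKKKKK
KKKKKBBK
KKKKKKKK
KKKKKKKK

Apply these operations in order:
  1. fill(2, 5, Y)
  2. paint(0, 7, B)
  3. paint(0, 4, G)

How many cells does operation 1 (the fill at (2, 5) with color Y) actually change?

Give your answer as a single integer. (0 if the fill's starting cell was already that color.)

Answer: 46

Derivation:
After op 1 fill(2,5,Y) [46 cells changed]:
YYYYYYYY
YYYYYYYY
YYYYYYYY
YYYYYBBY
YYYYYYYY
YYYYYYYY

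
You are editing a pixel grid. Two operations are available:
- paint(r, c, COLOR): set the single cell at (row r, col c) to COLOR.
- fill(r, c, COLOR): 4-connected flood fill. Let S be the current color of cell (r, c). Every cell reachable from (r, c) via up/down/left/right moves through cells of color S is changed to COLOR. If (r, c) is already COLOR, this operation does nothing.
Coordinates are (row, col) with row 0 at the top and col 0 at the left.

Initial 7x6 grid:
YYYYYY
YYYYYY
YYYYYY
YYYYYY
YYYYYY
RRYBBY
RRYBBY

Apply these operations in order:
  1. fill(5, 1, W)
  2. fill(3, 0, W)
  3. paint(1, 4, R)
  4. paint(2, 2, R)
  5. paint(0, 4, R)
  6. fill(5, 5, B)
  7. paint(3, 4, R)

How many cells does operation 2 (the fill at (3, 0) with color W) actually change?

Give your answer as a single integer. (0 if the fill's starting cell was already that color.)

Answer: 34

Derivation:
After op 1 fill(5,1,W) [4 cells changed]:
YYYYYY
YYYYYY
YYYYYY
YYYYYY
YYYYYY
WWYBBY
WWYBBY
After op 2 fill(3,0,W) [34 cells changed]:
WWWWWW
WWWWWW
WWWWWW
WWWWWW
WWWWWW
WWWBBW
WWWBBW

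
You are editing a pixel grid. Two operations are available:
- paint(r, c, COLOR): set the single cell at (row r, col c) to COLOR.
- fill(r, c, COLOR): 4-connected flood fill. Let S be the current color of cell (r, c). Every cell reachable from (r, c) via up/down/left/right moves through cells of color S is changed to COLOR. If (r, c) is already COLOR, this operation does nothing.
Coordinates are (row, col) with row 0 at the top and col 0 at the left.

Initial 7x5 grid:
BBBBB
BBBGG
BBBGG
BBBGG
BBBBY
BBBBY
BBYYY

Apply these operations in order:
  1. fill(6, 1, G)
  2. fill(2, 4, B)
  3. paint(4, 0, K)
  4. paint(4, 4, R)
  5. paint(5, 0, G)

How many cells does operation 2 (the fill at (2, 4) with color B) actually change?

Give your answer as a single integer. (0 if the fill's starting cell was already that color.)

Answer: 30

Derivation:
After op 1 fill(6,1,G) [24 cells changed]:
GGGGG
GGGGG
GGGGG
GGGGG
GGGGY
GGGGY
GGYYY
After op 2 fill(2,4,B) [30 cells changed]:
BBBBB
BBBBB
BBBBB
BBBBB
BBBBY
BBBBY
BBYYY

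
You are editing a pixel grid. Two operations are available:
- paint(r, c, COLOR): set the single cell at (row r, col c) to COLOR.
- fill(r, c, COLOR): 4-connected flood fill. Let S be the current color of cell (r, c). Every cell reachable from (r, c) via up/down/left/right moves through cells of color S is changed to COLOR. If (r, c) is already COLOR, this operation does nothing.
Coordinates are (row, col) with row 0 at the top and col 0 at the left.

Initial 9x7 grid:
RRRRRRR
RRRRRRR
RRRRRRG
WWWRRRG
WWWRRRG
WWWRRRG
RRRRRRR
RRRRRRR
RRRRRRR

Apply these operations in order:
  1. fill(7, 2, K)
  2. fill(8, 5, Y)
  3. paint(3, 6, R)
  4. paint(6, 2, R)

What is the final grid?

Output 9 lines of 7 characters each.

Answer: YYYYYYY
YYYYYYY
YYYYYYG
WWWYYYR
WWWYYYG
WWWYYYG
YYRYYYY
YYYYYYY
YYYYYYY

Derivation:
After op 1 fill(7,2,K) [50 cells changed]:
KKKKKKK
KKKKKKK
KKKKKKG
WWWKKKG
WWWKKKG
WWWKKKG
KKKKKKK
KKKKKKK
KKKKKKK
After op 2 fill(8,5,Y) [50 cells changed]:
YYYYYYY
YYYYYYY
YYYYYYG
WWWYYYG
WWWYYYG
WWWYYYG
YYYYYYY
YYYYYYY
YYYYYYY
After op 3 paint(3,6,R):
YYYYYYY
YYYYYYY
YYYYYYG
WWWYYYR
WWWYYYG
WWWYYYG
YYYYYYY
YYYYYYY
YYYYYYY
After op 4 paint(6,2,R):
YYYYYYY
YYYYYYY
YYYYYYG
WWWYYYR
WWWYYYG
WWWYYYG
YYRYYYY
YYYYYYY
YYYYYYY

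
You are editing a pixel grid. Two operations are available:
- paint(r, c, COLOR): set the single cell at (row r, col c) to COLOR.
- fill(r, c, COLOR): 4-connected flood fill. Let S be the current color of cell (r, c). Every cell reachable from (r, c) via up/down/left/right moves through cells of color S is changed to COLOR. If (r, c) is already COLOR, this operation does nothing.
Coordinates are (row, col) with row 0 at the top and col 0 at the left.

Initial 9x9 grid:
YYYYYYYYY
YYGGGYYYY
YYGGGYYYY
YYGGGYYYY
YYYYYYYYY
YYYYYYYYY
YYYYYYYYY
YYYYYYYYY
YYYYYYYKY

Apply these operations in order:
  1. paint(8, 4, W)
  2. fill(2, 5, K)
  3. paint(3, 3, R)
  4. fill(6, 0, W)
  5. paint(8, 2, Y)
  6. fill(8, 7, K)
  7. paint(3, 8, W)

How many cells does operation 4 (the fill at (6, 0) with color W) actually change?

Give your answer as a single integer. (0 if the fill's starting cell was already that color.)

After op 1 paint(8,4,W):
YYYYYYYYY
YYGGGYYYY
YYGGGYYYY
YYGGGYYYY
YYYYYYYYY
YYYYYYYYY
YYYYYYYYY
YYYYYYYYY
YYYYWYYKY
After op 2 fill(2,5,K) [70 cells changed]:
KKKKKKKKK
KKGGGKKKK
KKGGGKKKK
KKGGGKKKK
KKKKKKKKK
KKKKKKKKK
KKKKKKKKK
KKKKKKKKK
KKKKWKKKK
After op 3 paint(3,3,R):
KKKKKKKKK
KKGGGKKKK
KKGGGKKKK
KKGRGKKKK
KKKKKKKKK
KKKKKKKKK
KKKKKKKKK
KKKKKKKKK
KKKKWKKKK
After op 4 fill(6,0,W) [71 cells changed]:
WWWWWWWWW
WWGGGWWWW
WWGGGWWWW
WWGRGWWWW
WWWWWWWWW
WWWWWWWWW
WWWWWWWWW
WWWWWWWWW
WWWWWWWWW

Answer: 71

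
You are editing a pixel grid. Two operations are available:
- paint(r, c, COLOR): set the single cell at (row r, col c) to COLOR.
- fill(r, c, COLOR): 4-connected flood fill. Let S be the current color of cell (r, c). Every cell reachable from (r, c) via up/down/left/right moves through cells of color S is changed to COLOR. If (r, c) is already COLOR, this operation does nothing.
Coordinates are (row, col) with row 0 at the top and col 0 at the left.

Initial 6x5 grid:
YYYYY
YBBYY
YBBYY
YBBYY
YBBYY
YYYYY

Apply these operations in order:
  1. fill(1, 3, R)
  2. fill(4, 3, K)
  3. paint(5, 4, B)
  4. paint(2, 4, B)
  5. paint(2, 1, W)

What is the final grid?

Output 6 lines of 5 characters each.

Answer: KKKKK
KBBKK
KWBKB
KBBKK
KBBKK
KKKKB

Derivation:
After op 1 fill(1,3,R) [22 cells changed]:
RRRRR
RBBRR
RBBRR
RBBRR
RBBRR
RRRRR
After op 2 fill(4,3,K) [22 cells changed]:
KKKKK
KBBKK
KBBKK
KBBKK
KBBKK
KKKKK
After op 3 paint(5,4,B):
KKKKK
KBBKK
KBBKK
KBBKK
KBBKK
KKKKB
After op 4 paint(2,4,B):
KKKKK
KBBKK
KBBKB
KBBKK
KBBKK
KKKKB
After op 5 paint(2,1,W):
KKKKK
KBBKK
KWBKB
KBBKK
KBBKK
KKKKB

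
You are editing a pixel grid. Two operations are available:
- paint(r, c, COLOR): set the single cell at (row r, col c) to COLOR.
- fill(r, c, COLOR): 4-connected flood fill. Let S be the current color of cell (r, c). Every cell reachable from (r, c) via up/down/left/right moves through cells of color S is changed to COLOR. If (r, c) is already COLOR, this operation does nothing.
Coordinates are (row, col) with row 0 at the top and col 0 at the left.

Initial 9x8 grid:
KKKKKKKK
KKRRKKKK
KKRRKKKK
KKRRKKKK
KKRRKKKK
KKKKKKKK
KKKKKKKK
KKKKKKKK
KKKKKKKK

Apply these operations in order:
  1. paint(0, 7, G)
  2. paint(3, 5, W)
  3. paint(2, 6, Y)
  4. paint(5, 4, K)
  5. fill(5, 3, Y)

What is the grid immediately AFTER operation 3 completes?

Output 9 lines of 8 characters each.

Answer: KKKKKKKG
KKRRKKKK
KKRRKKYK
KKRRKWKK
KKRRKKKK
KKKKKKKK
KKKKKKKK
KKKKKKKK
KKKKKKKK

Derivation:
After op 1 paint(0,7,G):
KKKKKKKG
KKRRKKKK
KKRRKKKK
KKRRKKKK
KKRRKKKK
KKKKKKKK
KKKKKKKK
KKKKKKKK
KKKKKKKK
After op 2 paint(3,5,W):
KKKKKKKG
KKRRKKKK
KKRRKKKK
KKRRKWKK
KKRRKKKK
KKKKKKKK
KKKKKKKK
KKKKKKKK
KKKKKKKK
After op 3 paint(2,6,Y):
KKKKKKKG
KKRRKKKK
KKRRKKYK
KKRRKWKK
KKRRKKKK
KKKKKKKK
KKKKKKKK
KKKKKKKK
KKKKKKKK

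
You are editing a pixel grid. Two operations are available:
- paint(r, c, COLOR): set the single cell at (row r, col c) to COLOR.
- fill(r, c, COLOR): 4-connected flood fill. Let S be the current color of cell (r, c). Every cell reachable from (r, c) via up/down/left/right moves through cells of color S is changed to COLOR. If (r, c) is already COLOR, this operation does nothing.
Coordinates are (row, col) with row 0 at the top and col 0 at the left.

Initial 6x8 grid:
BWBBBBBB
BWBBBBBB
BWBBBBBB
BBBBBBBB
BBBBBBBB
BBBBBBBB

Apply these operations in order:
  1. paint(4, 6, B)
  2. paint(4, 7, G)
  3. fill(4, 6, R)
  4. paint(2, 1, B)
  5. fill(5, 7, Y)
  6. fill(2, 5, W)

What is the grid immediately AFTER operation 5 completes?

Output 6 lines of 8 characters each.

Answer: YWYYYYYY
YWYYYYYY
YBYYYYYY
YYYYYYYY
YYYYYYYG
YYYYYYYY

Derivation:
After op 1 paint(4,6,B):
BWBBBBBB
BWBBBBBB
BWBBBBBB
BBBBBBBB
BBBBBBBB
BBBBBBBB
After op 2 paint(4,7,G):
BWBBBBBB
BWBBBBBB
BWBBBBBB
BBBBBBBB
BBBBBBBG
BBBBBBBB
After op 3 fill(4,6,R) [44 cells changed]:
RWRRRRRR
RWRRRRRR
RWRRRRRR
RRRRRRRR
RRRRRRRG
RRRRRRRR
After op 4 paint(2,1,B):
RWRRRRRR
RWRRRRRR
RBRRRRRR
RRRRRRRR
RRRRRRRG
RRRRRRRR
After op 5 fill(5,7,Y) [44 cells changed]:
YWYYYYYY
YWYYYYYY
YBYYYYYY
YYYYYYYY
YYYYYYYG
YYYYYYYY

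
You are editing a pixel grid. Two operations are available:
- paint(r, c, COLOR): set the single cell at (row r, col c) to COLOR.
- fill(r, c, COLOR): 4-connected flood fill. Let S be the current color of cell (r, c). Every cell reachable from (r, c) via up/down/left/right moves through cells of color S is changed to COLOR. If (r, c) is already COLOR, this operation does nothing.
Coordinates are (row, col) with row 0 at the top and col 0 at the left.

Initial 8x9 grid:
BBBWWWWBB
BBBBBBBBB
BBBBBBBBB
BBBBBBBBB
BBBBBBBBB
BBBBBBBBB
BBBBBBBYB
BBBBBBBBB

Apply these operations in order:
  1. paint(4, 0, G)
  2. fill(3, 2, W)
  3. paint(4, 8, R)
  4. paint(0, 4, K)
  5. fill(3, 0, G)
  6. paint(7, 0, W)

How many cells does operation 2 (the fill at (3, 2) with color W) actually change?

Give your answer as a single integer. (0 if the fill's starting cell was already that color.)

Answer: 66

Derivation:
After op 1 paint(4,0,G):
BBBWWWWBB
BBBBBBBBB
BBBBBBBBB
BBBBBBBBB
GBBBBBBBB
BBBBBBBBB
BBBBBBBYB
BBBBBBBBB
After op 2 fill(3,2,W) [66 cells changed]:
WWWWWWWWW
WWWWWWWWW
WWWWWWWWW
WWWWWWWWW
GWWWWWWWW
WWWWWWWWW
WWWWWWWYW
WWWWWWWWW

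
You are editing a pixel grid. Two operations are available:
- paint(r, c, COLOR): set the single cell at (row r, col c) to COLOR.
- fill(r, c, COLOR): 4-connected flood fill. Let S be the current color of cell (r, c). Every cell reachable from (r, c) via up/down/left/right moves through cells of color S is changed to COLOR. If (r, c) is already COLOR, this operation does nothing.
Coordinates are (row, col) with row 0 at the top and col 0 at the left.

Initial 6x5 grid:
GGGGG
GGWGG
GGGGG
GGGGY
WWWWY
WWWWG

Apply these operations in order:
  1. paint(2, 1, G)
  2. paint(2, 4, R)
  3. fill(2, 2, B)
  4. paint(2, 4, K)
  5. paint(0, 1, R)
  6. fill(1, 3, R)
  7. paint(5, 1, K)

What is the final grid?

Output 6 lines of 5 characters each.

After op 1 paint(2,1,G):
GGGGG
GGWGG
GGGGG
GGGGY
WWWWY
WWWWG
After op 2 paint(2,4,R):
GGGGG
GGWGG
GGGGR
GGGGY
WWWWY
WWWWG
After op 3 fill(2,2,B) [17 cells changed]:
BBBBB
BBWBB
BBBBR
BBBBY
WWWWY
WWWWG
After op 4 paint(2,4,K):
BBBBB
BBWBB
BBBBK
BBBBY
WWWWY
WWWWG
After op 5 paint(0,1,R):
BRBBB
BBWBB
BBBBK
BBBBY
WWWWY
WWWWG
After op 6 fill(1,3,R) [16 cells changed]:
RRRRR
RRWRR
RRRRK
RRRRY
WWWWY
WWWWG
After op 7 paint(5,1,K):
RRRRR
RRWRR
RRRRK
RRRRY
WWWWY
WKWWG

Answer: RRRRR
RRWRR
RRRRK
RRRRY
WWWWY
WKWWG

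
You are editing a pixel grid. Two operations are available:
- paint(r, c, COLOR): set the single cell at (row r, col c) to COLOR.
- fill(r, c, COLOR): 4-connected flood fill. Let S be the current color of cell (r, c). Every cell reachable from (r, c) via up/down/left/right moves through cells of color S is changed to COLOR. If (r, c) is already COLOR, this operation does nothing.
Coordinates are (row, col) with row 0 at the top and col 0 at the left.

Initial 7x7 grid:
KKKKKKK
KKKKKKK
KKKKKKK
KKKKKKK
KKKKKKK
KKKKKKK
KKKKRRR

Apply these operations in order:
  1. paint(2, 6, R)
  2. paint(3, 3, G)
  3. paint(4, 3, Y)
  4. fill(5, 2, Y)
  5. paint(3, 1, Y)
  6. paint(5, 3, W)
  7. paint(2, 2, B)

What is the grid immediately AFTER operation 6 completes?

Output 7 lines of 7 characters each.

After op 1 paint(2,6,R):
KKKKKKK
KKKKKKK
KKKKKKR
KKKKKKK
KKKKKKK
KKKKKKK
KKKKRRR
After op 2 paint(3,3,G):
KKKKKKK
KKKKKKK
KKKKKKR
KKKGKKK
KKKKKKK
KKKKKKK
KKKKRRR
After op 3 paint(4,3,Y):
KKKKKKK
KKKKKKK
KKKKKKR
KKKGKKK
KKKYKKK
KKKKKKK
KKKKRRR
After op 4 fill(5,2,Y) [43 cells changed]:
YYYYYYY
YYYYYYY
YYYYYYR
YYYGYYY
YYYYYYY
YYYYYYY
YYYYRRR
After op 5 paint(3,1,Y):
YYYYYYY
YYYYYYY
YYYYYYR
YYYGYYY
YYYYYYY
YYYYYYY
YYYYRRR
After op 6 paint(5,3,W):
YYYYYYY
YYYYYYY
YYYYYYR
YYYGYYY
YYYYYYY
YYYWYYY
YYYYRRR

Answer: YYYYYYY
YYYYYYY
YYYYYYR
YYYGYYY
YYYYYYY
YYYWYYY
YYYYRRR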